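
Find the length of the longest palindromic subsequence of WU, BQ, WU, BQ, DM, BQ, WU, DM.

One longest palindromic subsequence is WU BQ DM BQ WU (positions 3,4,5,6,7); it reads the same forward and backward, and the interval DP gives dp[1][8] = 5.

5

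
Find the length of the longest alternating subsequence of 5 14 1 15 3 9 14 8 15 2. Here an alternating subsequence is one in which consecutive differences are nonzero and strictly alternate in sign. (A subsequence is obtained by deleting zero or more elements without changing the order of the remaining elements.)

A longest alternating subsequence is 5, 14, 1, 15, 3, 9, 8, 15, 2 (positions 1,2,3,4,5,6,8,9,10); its 8 consecutive differences strictly alternate in sign, and length 9 is optimal.

9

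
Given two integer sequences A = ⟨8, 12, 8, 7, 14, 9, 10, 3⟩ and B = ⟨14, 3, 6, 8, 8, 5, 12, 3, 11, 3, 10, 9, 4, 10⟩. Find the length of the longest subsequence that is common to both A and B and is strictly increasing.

A longest common strictly increasing subsequence is 8, 9, 10 (length 3); it appears in order in both A and B, and no longer such subsequence exists.

3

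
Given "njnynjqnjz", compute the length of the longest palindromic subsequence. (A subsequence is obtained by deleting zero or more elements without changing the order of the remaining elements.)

7

One longest palindromic subsequence is njnynjn (positions 1,2,3,4,5,6,8); it reads the same forward and backward, and the interval DP gives dp[1][10] = 7.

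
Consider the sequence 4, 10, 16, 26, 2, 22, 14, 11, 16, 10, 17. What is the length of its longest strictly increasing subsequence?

One longest increasing subsequence is 4, 10, 14, 16, 17 (positions 1,2,7,9,11), of length 5; no longer one exists.

5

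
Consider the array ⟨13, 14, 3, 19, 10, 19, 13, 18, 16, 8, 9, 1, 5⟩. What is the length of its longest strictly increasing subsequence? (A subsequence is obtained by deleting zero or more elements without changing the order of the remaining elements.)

Let dp[i] be the longest increasing subsequence ending at position i. Then dp = [1, 2, 1, 3, 2, 3, 3, 4, 4, 2, 3, 1, 2].
The maximum is 4; one witness is 3, 10, 13, 18 at positions 3,5,7,8.

4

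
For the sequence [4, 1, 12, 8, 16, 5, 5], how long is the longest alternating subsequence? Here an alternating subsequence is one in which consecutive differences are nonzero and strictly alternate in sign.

A longest alternating subsequence is 4, 1, 12, 8, 16, 5 (positions 1,2,3,4,5,6); its 5 consecutive differences strictly alternate in sign, and length 6 is optimal.

6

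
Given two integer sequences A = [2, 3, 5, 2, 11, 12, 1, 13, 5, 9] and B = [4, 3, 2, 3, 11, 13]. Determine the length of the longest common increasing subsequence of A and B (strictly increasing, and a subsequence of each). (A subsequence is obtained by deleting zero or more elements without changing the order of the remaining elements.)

A longest common strictly increasing subsequence is 2, 3, 11, 13 (length 4); it appears in order in both A and B, and no longer such subsequence exists.

4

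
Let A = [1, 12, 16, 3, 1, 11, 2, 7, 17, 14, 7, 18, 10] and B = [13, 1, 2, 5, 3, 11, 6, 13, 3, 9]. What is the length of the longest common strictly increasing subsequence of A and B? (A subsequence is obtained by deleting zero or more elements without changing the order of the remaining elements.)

A longest common strictly increasing subsequence is 1, 3, 11 (length 3); it appears in order in both A and B, and no longer such subsequence exists.

3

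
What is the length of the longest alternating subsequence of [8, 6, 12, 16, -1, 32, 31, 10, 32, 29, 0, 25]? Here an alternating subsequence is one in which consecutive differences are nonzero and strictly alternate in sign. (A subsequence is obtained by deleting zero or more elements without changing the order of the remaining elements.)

Track the best alternating length ending on an up-step vs a down-step at each position: up/down = 1/1, 1/2, 3/1, 3/1, 1/4, 5/1, 5/6, 5/6, 7/1, 7/8, 5/8, 9/8.
The maximum over both is 9; one such subsequence is 8, 6, 12, -1, 32, 31, 32, 0, 25.

9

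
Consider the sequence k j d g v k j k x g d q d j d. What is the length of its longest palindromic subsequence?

One longest palindromic subsequence is jdgkjkgdj (positions 2,3,4,6,7,8,10,13,14); it reads the same forward and backward, and the interval DP gives dp[1][15] = 9.

9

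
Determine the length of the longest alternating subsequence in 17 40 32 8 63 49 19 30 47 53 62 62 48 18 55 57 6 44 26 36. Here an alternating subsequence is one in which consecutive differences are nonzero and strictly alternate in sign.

12

Track the best alternating length ending on an up-step vs a down-step at each position: up/down = 1/1, 2/1, 2/3, 1/3, 4/1, 4/5, 4/5, 6/5, 6/5, 6/5, 6/5, 6/5, 6/7, 4/7, 8/7, 8/7, 1/9, 10/9, 10/11, 12/11.
The maximum over both is 12; one such subsequence is 17, 40, 32, 63, 49, 53, 48, 55, 6, 44, 26, 36.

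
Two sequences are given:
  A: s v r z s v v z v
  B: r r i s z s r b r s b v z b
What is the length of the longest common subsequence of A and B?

5

A longest common subsequence is srsvz (length 5); the LCS DP confirms no longer common subsequence exists.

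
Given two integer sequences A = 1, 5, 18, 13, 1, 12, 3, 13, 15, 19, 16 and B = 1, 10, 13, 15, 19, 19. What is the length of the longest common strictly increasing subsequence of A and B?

4

A longest common strictly increasing subsequence is 1, 13, 15, 19 (length 4); it appears in order in both A and B, and no longer such subsequence exists.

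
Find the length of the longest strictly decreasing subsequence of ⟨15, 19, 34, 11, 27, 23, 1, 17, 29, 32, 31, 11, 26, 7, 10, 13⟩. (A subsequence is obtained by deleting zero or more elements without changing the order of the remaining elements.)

One longest decreasing subsequence is 34, 27, 23, 17, 11, 7 (positions 3,5,6,8,12,14), of length 6; no longer one exists.

6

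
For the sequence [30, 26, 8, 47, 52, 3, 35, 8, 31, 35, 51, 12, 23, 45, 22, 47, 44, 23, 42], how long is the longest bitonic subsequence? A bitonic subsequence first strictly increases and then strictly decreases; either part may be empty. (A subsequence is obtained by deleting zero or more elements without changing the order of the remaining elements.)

8

One longest bitonic subsequence is 3, 8, 31, 35, 51, 47, 44, 42 (positions 6,8,9,10,11,16,17,19): it rises to 51 then falls. Length 8 is optimal.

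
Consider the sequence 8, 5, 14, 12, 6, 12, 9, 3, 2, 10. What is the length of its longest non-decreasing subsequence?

Let dp[i] be the longest non-decreasing subsequence ending at position i. Then dp = [1, 1, 2, 2, 2, 3, 3, 1, 1, 4].
The maximum is 4; one witness is 5, 6, 9, 10 at positions 2,5,7,10.

4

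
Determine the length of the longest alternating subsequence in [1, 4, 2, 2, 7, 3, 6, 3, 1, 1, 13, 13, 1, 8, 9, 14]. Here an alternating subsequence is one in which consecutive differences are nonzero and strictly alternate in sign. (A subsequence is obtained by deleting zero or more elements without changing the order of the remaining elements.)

A longest alternating subsequence is 1, 4, 2, 7, 3, 6, 3, 13, 1, 8 (positions 1,2,3,5,6,7,8,11,13,14); its 9 consecutive differences strictly alternate in sign, and length 10 is optimal.

10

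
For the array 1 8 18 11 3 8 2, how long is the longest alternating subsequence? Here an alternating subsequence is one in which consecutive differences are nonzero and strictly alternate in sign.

A longest alternating subsequence is 1, 8, 3, 8, 2 (positions 1,2,5,6,7); its 4 consecutive differences strictly alternate in sign, and length 5 is optimal.

5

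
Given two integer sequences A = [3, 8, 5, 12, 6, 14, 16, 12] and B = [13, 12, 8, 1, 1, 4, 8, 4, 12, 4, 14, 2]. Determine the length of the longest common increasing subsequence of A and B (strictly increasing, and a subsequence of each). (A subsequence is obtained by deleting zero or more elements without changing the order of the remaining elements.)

For each value that appears in both, track the longest common increasing run ending there.
The best achievable length is 3; one witness is 8, 12, 14 (A-positions 2,4,6, B-positions 3,9,11).

3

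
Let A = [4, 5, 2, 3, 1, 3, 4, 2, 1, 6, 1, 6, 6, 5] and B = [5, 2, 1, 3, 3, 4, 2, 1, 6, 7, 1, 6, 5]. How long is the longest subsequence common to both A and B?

11

A longest common subsequence is 5, 2, 3, 3, 4, 2, 1, 6, 1, 6, 5 (length 11); the LCS DP confirms no longer common subsequence exists.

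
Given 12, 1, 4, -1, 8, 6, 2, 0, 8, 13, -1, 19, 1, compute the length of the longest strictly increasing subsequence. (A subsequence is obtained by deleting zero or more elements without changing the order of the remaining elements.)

Scanning left to right, the best length ending at each element is: 12→1, 1→1, 4→2, -1→1, 8→3, 6→3, 2→2, 0→2, 8→4, 13→5, -1→1, 19→6, 1→3.
So the longest increasing subsequence has length 6, e.g. 1, 4, 6, 8, 13, 19.

6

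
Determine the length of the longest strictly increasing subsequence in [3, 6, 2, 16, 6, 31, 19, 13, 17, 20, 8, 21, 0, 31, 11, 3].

7

Let dp[i] be the longest increasing subsequence ending at position i. Then dp = [1, 2, 1, 3, 2, 4, 4, 3, 4, 5, 3, 6, 1, 7, 4, 2].
The maximum is 7; one witness is 3, 6, 16, 19, 20, 21, 31 at positions 1,2,4,7,10,12,14.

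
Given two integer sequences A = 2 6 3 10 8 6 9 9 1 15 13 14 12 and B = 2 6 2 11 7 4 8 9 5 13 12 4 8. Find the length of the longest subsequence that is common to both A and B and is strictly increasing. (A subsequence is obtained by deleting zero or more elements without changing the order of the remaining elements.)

5

A longest common strictly increasing subsequence is 2, 6, 8, 9, 13 (length 5); it appears in order in both A and B, and no longer such subsequence exists.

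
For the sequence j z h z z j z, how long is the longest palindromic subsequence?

Using dp[i][j] = 2 + dp[i+1][j−1] if the ends match, else max(dp[i+1][j], dp[i][j−1]):
dp[1][7] = 5. A witness is jzzzj at positions 1,2,4,5,6.

5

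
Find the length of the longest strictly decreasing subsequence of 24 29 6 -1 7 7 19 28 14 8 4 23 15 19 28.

Let dp[i] be the longest decreasing subsequence ending at position i. Then dp = [1, 1, 2, 3, 2, 2, 2, 2, 3, 4, 5, 3, 4, 4, 2].
The maximum is 5; one witness is 24, 19, 14, 8, 4 at positions 1,7,9,10,11.

5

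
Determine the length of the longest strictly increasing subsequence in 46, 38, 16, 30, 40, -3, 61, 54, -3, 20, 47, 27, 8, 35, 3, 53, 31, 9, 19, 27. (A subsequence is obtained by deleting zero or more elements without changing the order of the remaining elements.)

5

One longest increasing subsequence is 16, 30, 40, 47, 53 (positions 3,4,5,11,16), of length 5; no longer one exists.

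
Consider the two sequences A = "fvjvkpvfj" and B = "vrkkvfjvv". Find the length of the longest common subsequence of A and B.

Backtracking the LCS table gives one alignment: v (A2,B1) → k (A5,B4) → v (A7,B5) → f (A8,B6) → j (A9,B7).
So the longest common subsequence has length 5.

5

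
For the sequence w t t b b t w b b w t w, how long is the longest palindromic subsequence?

9

One longest palindromic subsequence is wtbbwbbtw (positions 1,2,4,5,7,8,9,11,12); it reads the same forward and backward, and the interval DP gives dp[1][12] = 9.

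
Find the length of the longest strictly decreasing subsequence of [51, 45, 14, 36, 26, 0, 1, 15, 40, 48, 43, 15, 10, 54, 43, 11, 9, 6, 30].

One longest decreasing subsequence is 51, 45, 36, 26, 15, 10, 9, 6 (positions 1,2,4,5,8,13,17,18), of length 8; no longer one exists.

8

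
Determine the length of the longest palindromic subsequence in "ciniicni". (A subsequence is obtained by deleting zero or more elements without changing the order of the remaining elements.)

One longest palindromic subsequence is iniini (positions 2,3,4,5,7,8); it reads the same forward and backward, and the interval DP gives dp[1][8] = 6.

6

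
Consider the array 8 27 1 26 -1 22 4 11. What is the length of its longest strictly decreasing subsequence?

4

Scanning left to right, the best length ending at each element is: 8→1, 27→1, 1→2, 26→2, -1→3, 22→3, 4→4, 11→4.
So the longest decreasing subsequence has length 4, e.g. 27, 26, 22, 4.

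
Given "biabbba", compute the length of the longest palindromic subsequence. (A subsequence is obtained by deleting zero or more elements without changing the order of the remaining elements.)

5

One longest palindromic subsequence is abbba (positions 3,4,5,6,7); it reads the same forward and backward, and the interval DP gives dp[1][7] = 5.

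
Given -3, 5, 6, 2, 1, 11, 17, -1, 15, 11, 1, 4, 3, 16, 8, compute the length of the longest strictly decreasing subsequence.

Scanning left to right, the best length ending at each element is: -3→1, 5→1, 6→1, 2→2, 1→3, 11→1, 17→1, -1→4, 15→2, 11→3, 1→4, 4→4, 3→5, 16→2, 8→4.
So the longest decreasing subsequence has length 5, e.g. 17, 15, 11, 4, 3.

5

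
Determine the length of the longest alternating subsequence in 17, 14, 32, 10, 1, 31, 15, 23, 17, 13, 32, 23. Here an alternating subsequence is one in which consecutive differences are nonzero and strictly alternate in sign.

10

Track the best alternating length ending on an up-step vs a down-step at each position: up/down = 1/1, 1/2, 3/1, 1/4, 1/4, 5/4, 5/6, 7/6, 7/8, 5/8, 9/1, 9/10.
The maximum over both is 10; one such subsequence is 17, 14, 32, 10, 31, 15, 23, 17, 32, 23.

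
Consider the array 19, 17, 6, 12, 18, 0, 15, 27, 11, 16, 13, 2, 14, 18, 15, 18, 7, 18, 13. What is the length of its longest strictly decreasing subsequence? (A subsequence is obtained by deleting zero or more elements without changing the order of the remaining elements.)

5

Scanning left to right, the best length ending at each element is: 19→1, 17→2, 6→3, 12→3, 18→2, 0→4, 15→3, 27→1, 11→4, 16→3, 13→4, 2→5, 14→4, 18→2, 15→4, 18→2, 7→5, 18→2, 13→5.
So the longest decreasing subsequence has length 5, e.g. 19, 17, 12, 11, 2.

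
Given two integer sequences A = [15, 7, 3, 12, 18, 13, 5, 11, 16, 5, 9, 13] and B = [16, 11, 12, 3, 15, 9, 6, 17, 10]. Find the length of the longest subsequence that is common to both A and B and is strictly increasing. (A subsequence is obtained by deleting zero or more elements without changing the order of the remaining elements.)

A longest common strictly increasing subsequence is 3, 9 (length 2); it appears in order in both A and B, and no longer such subsequence exists.

2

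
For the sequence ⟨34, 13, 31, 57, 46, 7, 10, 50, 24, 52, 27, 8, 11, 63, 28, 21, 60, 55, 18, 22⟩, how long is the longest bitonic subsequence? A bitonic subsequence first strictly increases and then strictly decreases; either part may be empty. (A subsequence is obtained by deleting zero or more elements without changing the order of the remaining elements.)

9

Let inc[i] be the LIS ending at i and dec[i] the longest strictly decreasing subsequence starting at i. inc = [1, 1, 2, 3, 3, 1, 2, 4, 3, 5, 4, 2, 3, 6, 5, 4, 6, 6, 4, 5], dec = [5, 3, 4, 5, 4, 1, 2, 4, 3, 4, 3, 1, 1, 4, 3, 2, 3, 2, 1, 1].
max_i inc[i]+dec[i]−1 = 9, with one witness 13, 31, 46, 50, 52, 63, 60, 55, 22.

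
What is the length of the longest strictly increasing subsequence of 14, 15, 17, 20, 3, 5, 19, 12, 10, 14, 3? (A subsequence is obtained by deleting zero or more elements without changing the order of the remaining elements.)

4

Scanning left to right, the best length ending at each element is: 14→1, 15→2, 17→3, 20→4, 3→1, 5→2, 19→4, 12→3, 10→3, 14→4, 3→1.
So the longest increasing subsequence has length 4, e.g. 14, 15, 17, 20.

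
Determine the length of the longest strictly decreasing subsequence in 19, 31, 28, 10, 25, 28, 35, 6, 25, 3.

Let dp[i] be the longest decreasing subsequence ending at position i. Then dp = [1, 1, 2, 3, 3, 2, 1, 4, 3, 5].
The maximum is 5; one witness is 31, 28, 10, 6, 3 at positions 2,3,4,8,10.

5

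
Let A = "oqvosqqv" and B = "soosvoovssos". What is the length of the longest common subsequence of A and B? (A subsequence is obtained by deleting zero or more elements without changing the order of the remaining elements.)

4

Backtracking the LCS table gives one alignment: o (A1,B7) → v (A3,B8) → o (A4,B11) → s (A5,B12).
So the longest common subsequence has length 4.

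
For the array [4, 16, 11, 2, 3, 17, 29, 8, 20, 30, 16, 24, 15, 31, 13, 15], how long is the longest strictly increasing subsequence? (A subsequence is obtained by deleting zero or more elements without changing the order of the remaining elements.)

6

Scanning left to right, the best length ending at each element is: 4→1, 16→2, 11→2, 2→1, 3→2, 17→3, 29→4, 8→3, 20→4, 30→5, 16→4, 24→5, 15→4, 31→6, 13→4, 15→5.
So the longest increasing subsequence has length 6, e.g. 4, 16, 17, 29, 30, 31.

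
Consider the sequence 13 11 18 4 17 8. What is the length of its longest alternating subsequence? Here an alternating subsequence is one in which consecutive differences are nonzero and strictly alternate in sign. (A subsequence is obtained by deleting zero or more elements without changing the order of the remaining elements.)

6

A longest alternating subsequence is 13, 11, 18, 4, 17, 8 (positions 1,2,3,4,5,6); its 5 consecutive differences strictly alternate in sign, and length 6 is optimal.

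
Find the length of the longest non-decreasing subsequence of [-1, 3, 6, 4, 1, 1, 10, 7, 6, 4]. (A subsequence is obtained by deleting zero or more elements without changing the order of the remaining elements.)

4

Let dp[i] be the longest non-decreasing subsequence ending at position i. Then dp = [1, 2, 3, 3, 2, 3, 4, 4, 4, 4].
The maximum is 4; one witness is -1, 3, 6, 10 at positions 1,2,3,7.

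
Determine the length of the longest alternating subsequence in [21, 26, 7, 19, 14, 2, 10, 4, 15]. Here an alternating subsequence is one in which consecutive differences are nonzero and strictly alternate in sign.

8

Track the best alternating length ending on an up-step vs a down-step at each position: up/down = 1/1, 2/1, 1/3, 4/3, 4/5, 1/5, 6/5, 6/7, 8/5.
The maximum over both is 8; one such subsequence is 21, 26, 7, 19, 2, 10, 4, 15.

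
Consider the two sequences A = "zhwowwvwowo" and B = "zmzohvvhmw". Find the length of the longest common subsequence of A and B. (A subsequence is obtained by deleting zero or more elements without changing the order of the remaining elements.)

A longest common subsequence is zhvw (length 4); the LCS DP confirms no longer common subsequence exists.

4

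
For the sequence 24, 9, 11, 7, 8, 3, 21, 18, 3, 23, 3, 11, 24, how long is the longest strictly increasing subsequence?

Let dp[i] be the longest increasing subsequence ending at position i. Then dp = [1, 1, 2, 1, 2, 1, 3, 3, 1, 4, 1, 3, 5].
The maximum is 5; one witness is 9, 11, 21, 23, 24 at positions 2,3,7,10,13.

5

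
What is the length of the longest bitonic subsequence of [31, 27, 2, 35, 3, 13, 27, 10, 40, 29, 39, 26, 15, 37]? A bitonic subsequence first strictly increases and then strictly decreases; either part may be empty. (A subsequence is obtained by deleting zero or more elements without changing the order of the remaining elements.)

8

One longest bitonic subsequence is 2, 3, 13, 27, 40, 39, 26, 15 (positions 3,5,6,7,9,11,12,13): it rises to 40 then falls. Length 8 is optimal.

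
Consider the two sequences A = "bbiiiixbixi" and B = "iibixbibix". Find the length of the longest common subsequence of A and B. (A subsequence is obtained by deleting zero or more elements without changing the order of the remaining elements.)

7

A longest common subsequence is iiiibix (length 7); the LCS DP confirms no longer common subsequence exists.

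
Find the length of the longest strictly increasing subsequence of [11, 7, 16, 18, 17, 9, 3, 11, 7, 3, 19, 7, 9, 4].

4

One longest increasing subsequence is 11, 16, 18, 19 (positions 1,3,4,11), of length 4; no longer one exists.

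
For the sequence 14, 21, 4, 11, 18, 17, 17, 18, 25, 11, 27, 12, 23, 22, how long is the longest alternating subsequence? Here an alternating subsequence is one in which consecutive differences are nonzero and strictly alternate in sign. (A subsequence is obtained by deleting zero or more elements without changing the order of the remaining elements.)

Track the best alternating length ending on an up-step vs a down-step at each position: up/down = 1/1, 2/1, 1/3, 4/3, 4/3, 4/5, 4/5, 6/3, 6/1, 4/7, 8/1, 8/9, 10/9, 10/11.
The maximum over both is 11; one such subsequence is 14, 21, 4, 18, 17, 18, 11, 27, 12, 23, 22.

11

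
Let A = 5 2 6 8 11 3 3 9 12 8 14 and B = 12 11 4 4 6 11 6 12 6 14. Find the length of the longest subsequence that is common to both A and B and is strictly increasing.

4

For each value that appears in both, track the longest common increasing run ending there.
The best achievable length is 4; one witness is 6, 11, 12, 14 (A-positions 3,5,9,11, B-positions 5,6,8,10).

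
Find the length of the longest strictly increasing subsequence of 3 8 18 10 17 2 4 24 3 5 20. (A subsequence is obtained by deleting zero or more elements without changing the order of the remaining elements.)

Let dp[i] be the longest increasing subsequence ending at position i. Then dp = [1, 2, 3, 3, 4, 1, 2, 5, 2, 3, 5].
The maximum is 5; one witness is 3, 8, 10, 17, 24 at positions 1,2,4,5,8.

5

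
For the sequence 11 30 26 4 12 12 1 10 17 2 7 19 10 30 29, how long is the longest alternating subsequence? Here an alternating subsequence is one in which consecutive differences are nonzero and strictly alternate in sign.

11

Track the best alternating length ending on an up-step vs a down-step at each position: up/down = 1/1, 2/1, 2/3, 1/3, 4/3, 4/3, 1/5, 6/5, 6/3, 6/7, 8/7, 8/3, 8/9, 10/1, 10/11.
The maximum over both is 11; one such subsequence is 11, 30, 4, 12, 1, 10, 2, 19, 10, 30, 29.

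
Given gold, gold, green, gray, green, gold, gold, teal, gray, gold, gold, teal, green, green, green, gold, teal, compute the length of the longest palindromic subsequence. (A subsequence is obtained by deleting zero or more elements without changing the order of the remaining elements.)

One longest palindromic subsequence is gold green green gold gold gray gold gold green green gold (positions 2,3,5,6,7,9,10,11,14,15,16); it reads the same forward and backward, and the interval DP gives dp[1][17] = 11.

11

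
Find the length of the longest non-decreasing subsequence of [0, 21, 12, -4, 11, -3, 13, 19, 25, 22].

Let dp[i] be the longest non-decreasing subsequence ending at position i. Then dp = [1, 2, 2, 1, 2, 2, 3, 4, 5, 5].
The maximum is 5; one witness is 0, 12, 13, 19, 25 at positions 1,3,7,8,9.

5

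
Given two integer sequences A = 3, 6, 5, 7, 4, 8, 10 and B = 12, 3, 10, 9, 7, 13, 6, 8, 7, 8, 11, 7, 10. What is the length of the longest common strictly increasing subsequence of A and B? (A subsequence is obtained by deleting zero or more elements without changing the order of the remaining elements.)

A longest common strictly increasing subsequence is 3, 6, 7, 8, 10 (length 5); it appears in order in both A and B, and no longer such subsequence exists.

5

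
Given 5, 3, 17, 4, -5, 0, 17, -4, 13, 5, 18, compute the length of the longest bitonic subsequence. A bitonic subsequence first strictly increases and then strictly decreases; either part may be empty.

5

Let inc[i] be the LIS ending at i and dec[i] the longest strictly decreasing subsequence starting at i. inc = [1, 1, 2, 2, 1, 2, 3, 2, 3, 3, 4], dec = [4, 3, 4, 3, 1, 2, 3, 1, 2, 1, 1].
max_i inc[i]+dec[i]−1 = 5, with one witness 5, 17, 4, 0, -4.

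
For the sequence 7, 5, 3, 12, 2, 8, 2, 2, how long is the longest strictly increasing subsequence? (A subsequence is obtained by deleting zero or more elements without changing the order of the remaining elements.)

One longest increasing subsequence is 7, 12 (positions 1,4), of length 2; no longer one exists.

2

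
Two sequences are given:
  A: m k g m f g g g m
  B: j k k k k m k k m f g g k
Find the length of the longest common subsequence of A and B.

Backtracking the LCS table gives one alignment: m (A1,B6) → k (A2,B8) → m (A4,B9) → f (A5,B10) → g (A6,B11) → g (A7,B12).
So the longest common subsequence has length 6.

6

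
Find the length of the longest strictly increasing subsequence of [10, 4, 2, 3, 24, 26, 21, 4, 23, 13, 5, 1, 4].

Scanning left to right, the best length ending at each element is: 10→1, 4→1, 2→1, 3→2, 24→3, 26→4, 21→3, 4→3, 23→4, 13→4, 5→4, 1→1, 4→3.
So the longest increasing subsequence has length 4, e.g. 2, 3, 24, 26.

4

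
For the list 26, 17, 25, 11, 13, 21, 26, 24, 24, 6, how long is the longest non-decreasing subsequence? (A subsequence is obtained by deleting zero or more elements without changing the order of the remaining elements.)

5

Scanning left to right, the best length ending at each element is: 26→1, 17→1, 25→2, 11→1, 13→2, 21→3, 26→4, 24→4, 24→5, 6→1.
So the longest non-decreasing subsequence has length 5, e.g. 11, 13, 21, 24, 24.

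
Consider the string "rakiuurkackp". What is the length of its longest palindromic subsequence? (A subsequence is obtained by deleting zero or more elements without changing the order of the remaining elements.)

6

One longest palindromic subsequence is akuuka (positions 2,3,5,6,8,9); it reads the same forward and backward, and the interval DP gives dp[1][12] = 6.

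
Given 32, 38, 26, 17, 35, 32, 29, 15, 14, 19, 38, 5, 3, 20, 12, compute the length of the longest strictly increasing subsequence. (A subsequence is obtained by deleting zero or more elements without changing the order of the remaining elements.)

3

One longest increasing subsequence is 32, 35, 38 (positions 1,5,11), of length 3; no longer one exists.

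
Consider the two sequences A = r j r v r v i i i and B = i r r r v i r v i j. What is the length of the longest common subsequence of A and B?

6

Backtracking the LCS table gives one alignment: r (A1,B3) → r (A3,B4) → v (A4,B5) → r (A5,B7) → v (A6,B8) → i (A7,B9).
So the longest common subsequence has length 6.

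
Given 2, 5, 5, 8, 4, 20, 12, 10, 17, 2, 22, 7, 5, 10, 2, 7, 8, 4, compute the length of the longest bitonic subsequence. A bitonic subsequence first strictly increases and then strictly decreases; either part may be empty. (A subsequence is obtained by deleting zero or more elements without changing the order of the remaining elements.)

One longest bitonic subsequence is 2, 5, 8, 20, 12, 10, 7, 5, 4 (positions 1,2,4,6,7,8,12,13,18): it rises to 20 then falls. Length 9 is optimal.

9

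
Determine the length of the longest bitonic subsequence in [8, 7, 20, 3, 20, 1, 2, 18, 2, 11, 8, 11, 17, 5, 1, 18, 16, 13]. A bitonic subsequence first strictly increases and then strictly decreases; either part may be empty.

One longest bitonic subsequence is 1, 2, 8, 11, 17, 18, 16, 13 (positions 6,7,11,12,13,16,17,18): it rises to 18 then falls. Length 8 is optimal.

8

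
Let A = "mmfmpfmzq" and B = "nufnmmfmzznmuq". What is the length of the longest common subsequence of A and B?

A longest common subsequence is mmfmmq (length 6); the LCS DP confirms no longer common subsequence exists.

6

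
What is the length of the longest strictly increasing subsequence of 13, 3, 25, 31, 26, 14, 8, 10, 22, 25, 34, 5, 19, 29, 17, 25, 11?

Scanning left to right, the best length ending at each element is: 13→1, 3→1, 25→2, 31→3, 26→3, 14→2, 8→2, 10→3, 22→4, 25→5, 34→6, 5→2, 19→4, 29→6, 17→4, 25→5, 11→4.
So the longest increasing subsequence has length 6, e.g. 3, 8, 10, 22, 25, 34.

6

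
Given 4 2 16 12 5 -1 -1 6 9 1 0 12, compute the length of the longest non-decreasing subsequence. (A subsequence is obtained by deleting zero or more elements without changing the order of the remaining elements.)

5

Let dp[i] be the longest non-decreasing subsequence ending at position i. Then dp = [1, 1, 2, 2, 2, 1, 2, 3, 4, 3, 3, 5].
The maximum is 5; one witness is 4, 5, 6, 9, 12 at positions 1,5,8,9,12.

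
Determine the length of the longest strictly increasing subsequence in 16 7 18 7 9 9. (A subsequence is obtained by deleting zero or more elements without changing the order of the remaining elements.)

One longest increasing subsequence is 16, 18 (positions 1,3), of length 2; no longer one exists.

2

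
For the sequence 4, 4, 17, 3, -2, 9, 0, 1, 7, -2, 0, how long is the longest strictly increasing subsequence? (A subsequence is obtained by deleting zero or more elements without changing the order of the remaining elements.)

Let dp[i] be the longest increasing subsequence ending at position i. Then dp = [1, 1, 2, 1, 1, 2, 2, 3, 4, 1, 2].
The maximum is 4; one witness is -2, 0, 1, 7 at positions 5,7,8,9.

4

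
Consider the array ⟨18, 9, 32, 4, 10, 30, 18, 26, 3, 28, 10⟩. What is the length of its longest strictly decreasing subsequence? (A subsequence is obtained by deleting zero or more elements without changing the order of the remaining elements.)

4

Scanning left to right, the best length ending at each element is: 18→1, 9→2, 32→1, 4→3, 10→2, 30→2, 18→3, 26→3, 3→4, 28→3, 10→4.
So the longest decreasing subsequence has length 4, e.g. 18, 9, 4, 3.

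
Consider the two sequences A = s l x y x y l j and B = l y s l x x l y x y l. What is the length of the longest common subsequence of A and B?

A longest common subsequence is slxyxyl (length 7); the LCS DP confirms no longer common subsequence exists.

7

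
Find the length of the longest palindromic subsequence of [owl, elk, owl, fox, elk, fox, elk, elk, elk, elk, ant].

Using dp[i][j] = 2 + dp[i+1][j−1] if the ends match, else max(dp[i+1][j], dp[i][j−1]):
dp[1][11] = 6. A witness is elk elk elk elk elk elk at positions 2,5,7,8,9,10.

6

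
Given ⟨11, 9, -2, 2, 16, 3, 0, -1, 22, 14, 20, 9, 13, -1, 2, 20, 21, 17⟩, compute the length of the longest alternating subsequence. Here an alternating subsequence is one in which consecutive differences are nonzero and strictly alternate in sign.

Track the best alternating length ending on an up-step vs a down-step at each position: up/down = 1/1, 1/2, 1/2, 3/2, 3/1, 3/4, 3/4, 3/4, 5/1, 5/6, 7/6, 5/8, 9/8, 3/10, 11/10, 11/6, 11/6, 11/12.
The maximum over both is 12; one such subsequence is 11, 9, 16, 3, 22, 14, 20, 9, 13, -1, 20, 17.

12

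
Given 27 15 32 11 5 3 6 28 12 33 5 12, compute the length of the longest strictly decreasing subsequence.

5

Let dp[i] be the longest decreasing subsequence ending at position i. Then dp = [1, 2, 1, 3, 4, 5, 4, 2, 3, 1, 5, 3].
The maximum is 5; one witness is 27, 15, 11, 5, 3 at positions 1,2,4,5,6.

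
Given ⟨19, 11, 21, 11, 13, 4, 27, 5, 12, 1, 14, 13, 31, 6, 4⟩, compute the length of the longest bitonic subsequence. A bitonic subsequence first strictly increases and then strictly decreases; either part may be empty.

7

Let inc[i] be the LIS ending at i and dec[i] the longest strictly decreasing subsequence starting at i. inc = [1, 1, 2, 1, 2, 1, 3, 2, 3, 1, 4, 4, 5, 3, 2], dec = [5, 3, 5, 3, 4, 2, 5, 2, 3, 1, 4, 3, 3, 2, 1].
max_i inc[i]+dec[i]−1 = 7, with one witness 19, 21, 27, 14, 13, 6, 4.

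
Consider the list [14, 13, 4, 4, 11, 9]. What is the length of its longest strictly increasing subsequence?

2

One longest increasing subsequence is 4, 11 (positions 3,5), of length 2; no longer one exists.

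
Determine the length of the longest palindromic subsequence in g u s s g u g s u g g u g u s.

One longest palindromic subsequence is suguggugus (positions 3,6,7,9,10,11,12,13,14,15); it reads the same forward and backward, and the interval DP gives dp[1][15] = 10.

10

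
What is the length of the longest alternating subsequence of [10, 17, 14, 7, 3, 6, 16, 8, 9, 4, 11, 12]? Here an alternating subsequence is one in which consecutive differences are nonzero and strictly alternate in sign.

8

Track the best alternating length ending on an up-step vs a down-step at each position: up/down = 1/1, 2/1, 2/3, 1/3, 1/3, 4/3, 4/3, 4/5, 6/5, 4/7, 8/5, 8/5.
The maximum over both is 8; one such subsequence is 10, 17, 14, 16, 8, 9, 4, 11.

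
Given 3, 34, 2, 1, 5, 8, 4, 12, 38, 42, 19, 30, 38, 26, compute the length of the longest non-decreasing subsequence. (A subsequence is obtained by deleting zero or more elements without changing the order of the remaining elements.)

One longest non-decreasing subsequence is 3, 5, 8, 12, 19, 30, 38 (positions 1,5,6,8,11,12,13), of length 7; no longer one exists.

7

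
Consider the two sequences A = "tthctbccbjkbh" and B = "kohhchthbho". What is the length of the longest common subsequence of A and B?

A longest common subsequence is hctbh (length 5); the LCS DP confirms no longer common subsequence exists.

5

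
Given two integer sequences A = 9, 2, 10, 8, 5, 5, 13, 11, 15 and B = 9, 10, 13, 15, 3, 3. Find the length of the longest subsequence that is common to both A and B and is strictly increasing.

For each value that appears in both, track the longest common increasing run ending there.
The best achievable length is 4; one witness is 9, 10, 13, 15 (A-positions 1,3,7,9, B-positions 1,2,3,4).

4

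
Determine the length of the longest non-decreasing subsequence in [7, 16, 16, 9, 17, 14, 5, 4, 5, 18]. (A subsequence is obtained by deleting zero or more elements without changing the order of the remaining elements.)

5

Scanning left to right, the best length ending at each element is: 7→1, 16→2, 16→3, 9→2, 17→4, 14→3, 5→1, 4→1, 5→2, 18→5.
So the longest non-decreasing subsequence has length 5, e.g. 7, 16, 16, 17, 18.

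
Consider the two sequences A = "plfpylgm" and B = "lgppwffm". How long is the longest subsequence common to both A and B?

3

A longest common subsequence is pfm (length 3); the LCS DP confirms no longer common subsequence exists.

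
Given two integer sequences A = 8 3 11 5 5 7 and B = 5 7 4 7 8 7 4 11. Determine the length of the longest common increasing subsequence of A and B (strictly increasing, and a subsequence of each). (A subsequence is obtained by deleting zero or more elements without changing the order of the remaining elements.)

2

A longest common strictly increasing subsequence is 5, 7 (length 2); it appears in order in both A and B, and no longer such subsequence exists.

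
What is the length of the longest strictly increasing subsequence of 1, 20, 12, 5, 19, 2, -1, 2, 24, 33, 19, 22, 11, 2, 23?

5

Scanning left to right, the best length ending at each element is: 1→1, 20→2, 12→2, 5→2, 19→3, 2→2, -1→1, 2→2, 24→4, 33→5, 19→3, 22→4, 11→3, 2→2, 23→5.
So the longest increasing subsequence has length 5, e.g. 1, 12, 19, 24, 33.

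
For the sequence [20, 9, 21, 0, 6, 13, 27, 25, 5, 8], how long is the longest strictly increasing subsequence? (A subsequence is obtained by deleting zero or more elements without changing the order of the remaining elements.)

Scanning left to right, the best length ending at each element is: 20→1, 9→1, 21→2, 0→1, 6→2, 13→3, 27→4, 25→4, 5→2, 8→3.
So the longest increasing subsequence has length 4, e.g. 0, 6, 13, 27.

4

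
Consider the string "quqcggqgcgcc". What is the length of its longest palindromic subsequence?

7

One longest palindromic subsequence is cggqggc (positions 4,5,6,7,8,10,12); it reads the same forward and backward, and the interval DP gives dp[1][12] = 7.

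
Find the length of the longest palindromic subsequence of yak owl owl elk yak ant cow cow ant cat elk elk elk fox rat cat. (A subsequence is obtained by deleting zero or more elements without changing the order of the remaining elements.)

Using dp[i][j] = 2 + dp[i+1][j−1] if the ends match, else max(dp[i+1][j], dp[i][j−1]):
dp[1][16] = 6. A witness is elk ant cow cow ant elk at positions 4,6,7,8,9,13.

6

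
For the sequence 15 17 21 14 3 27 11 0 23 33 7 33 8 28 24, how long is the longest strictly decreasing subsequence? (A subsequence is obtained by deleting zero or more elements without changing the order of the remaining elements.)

Scanning left to right, the best length ending at each element is: 15→1, 17→1, 21→1, 14→2, 3→3, 27→1, 11→3, 0→4, 23→2, 33→1, 7→4, 33→1, 8→4, 28→2, 24→3.
So the longest decreasing subsequence has length 4, e.g. 15, 14, 3, 0.

4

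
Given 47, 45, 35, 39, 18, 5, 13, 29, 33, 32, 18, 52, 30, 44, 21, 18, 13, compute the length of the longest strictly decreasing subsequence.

9

Let dp[i] be the longest decreasing subsequence ending at position i. Then dp = [1, 2, 3, 3, 4, 5, 5, 4, 4, 5, 6, 1, 6, 3, 7, 8, 9].
The maximum is 9; one witness is 47, 45, 35, 33, 32, 30, 21, 18, 13 at positions 1,2,3,9,10,13,15,16,17.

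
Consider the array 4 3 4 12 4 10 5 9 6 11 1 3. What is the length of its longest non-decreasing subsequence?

6

Scanning left to right, the best length ending at each element is: 4→1, 3→1, 4→2, 12→3, 4→3, 10→4, 5→4, 9→5, 6→5, 11→6, 1→1, 3→2.
So the longest non-decreasing subsequence has length 6, e.g. 4, 4, 4, 5, 9, 11.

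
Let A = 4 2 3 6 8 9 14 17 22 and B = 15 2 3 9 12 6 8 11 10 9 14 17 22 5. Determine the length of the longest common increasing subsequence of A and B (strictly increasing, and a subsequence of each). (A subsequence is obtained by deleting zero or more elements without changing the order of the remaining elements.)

For each value that appears in both, track the longest common increasing run ending there.
The best achievable length is 8; one witness is 2, 3, 6, 8, 9, 14, 17, 22 (A-positions 2,3,4,5,6,7,8,9, B-positions 2,3,6,7,10,11,12,13).

8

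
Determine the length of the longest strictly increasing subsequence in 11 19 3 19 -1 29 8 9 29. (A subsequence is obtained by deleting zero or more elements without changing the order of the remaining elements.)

Let dp[i] be the longest increasing subsequence ending at position i. Then dp = [1, 2, 1, 2, 1, 3, 2, 3, 4].
The maximum is 4; one witness is 3, 8, 9, 29 at positions 3,7,8,9.

4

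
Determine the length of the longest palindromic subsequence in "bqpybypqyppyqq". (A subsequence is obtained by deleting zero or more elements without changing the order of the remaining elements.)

Using dp[i][j] = 2 + dp[i+1][j−1] if the ends match, else max(dp[i+1][j], dp[i][j−1]):
dp[1][14] = 8. A witness is qqyppyqq at positions 2,8,9,10,11,12,13,14.

8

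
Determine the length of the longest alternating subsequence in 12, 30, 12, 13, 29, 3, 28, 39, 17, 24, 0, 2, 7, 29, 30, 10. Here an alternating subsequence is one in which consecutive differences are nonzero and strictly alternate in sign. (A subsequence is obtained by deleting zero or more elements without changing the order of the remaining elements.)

11

A longest alternating subsequence is 12, 30, 12, 13, 3, 28, 17, 24, 0, 29, 10 (positions 1,2,3,4,6,7,9,10,11,14,16); its 10 consecutive differences strictly alternate in sign, and length 11 is optimal.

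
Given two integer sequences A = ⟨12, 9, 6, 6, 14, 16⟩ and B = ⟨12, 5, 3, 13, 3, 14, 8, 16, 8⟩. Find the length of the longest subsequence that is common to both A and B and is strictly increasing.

A longest common strictly increasing subsequence is 12, 14, 16 (length 3); it appears in order in both A and B, and no longer such subsequence exists.

3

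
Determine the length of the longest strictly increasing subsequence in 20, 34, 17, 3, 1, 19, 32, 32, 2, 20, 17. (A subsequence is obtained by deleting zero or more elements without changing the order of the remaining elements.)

3

One longest increasing subsequence is 17, 19, 32 (positions 3,6,7), of length 3; no longer one exists.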